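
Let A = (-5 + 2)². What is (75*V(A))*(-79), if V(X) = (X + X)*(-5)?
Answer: 533250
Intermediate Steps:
A = 9 (A = (-3)² = 9)
V(X) = -10*X (V(X) = (2*X)*(-5) = -10*X)
(75*V(A))*(-79) = (75*(-10*9))*(-79) = (75*(-90))*(-79) = -6750*(-79) = 533250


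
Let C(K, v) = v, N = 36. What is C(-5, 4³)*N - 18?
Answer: 2286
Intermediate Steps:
C(-5, 4³)*N - 18 = 4³*36 - 18 = 64*36 - 18 = 2304 - 18 = 2286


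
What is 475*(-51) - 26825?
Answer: -51050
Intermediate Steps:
475*(-51) - 26825 = -24225 - 26825 = -51050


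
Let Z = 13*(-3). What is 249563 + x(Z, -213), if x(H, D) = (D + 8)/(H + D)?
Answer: 62890081/252 ≈ 2.4956e+5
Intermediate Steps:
Z = -39
x(H, D) = (8 + D)/(D + H)
249563 + x(Z, -213) = 249563 + (8 - 213)/(-213 - 39) = 249563 - 205/(-252) = 249563 - 1/252*(-205) = 249563 + 205/252 = 62890081/252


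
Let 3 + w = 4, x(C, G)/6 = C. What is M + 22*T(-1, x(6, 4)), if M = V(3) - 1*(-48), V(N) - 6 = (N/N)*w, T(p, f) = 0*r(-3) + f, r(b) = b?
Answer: 847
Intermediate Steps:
x(C, G) = 6*C
w = 1 (w = -3 + 4 = 1)
T(p, f) = f (T(p, f) = 0*(-3) + f = 0 + f = f)
V(N) = 7 (V(N) = 6 + (N/N)*1 = 6 + 1*1 = 6 + 1 = 7)
M = 55 (M = 7 - 1*(-48) = 7 + 48 = 55)
M + 22*T(-1, x(6, 4)) = 55 + 22*(6*6) = 55 + 22*36 = 55 + 792 = 847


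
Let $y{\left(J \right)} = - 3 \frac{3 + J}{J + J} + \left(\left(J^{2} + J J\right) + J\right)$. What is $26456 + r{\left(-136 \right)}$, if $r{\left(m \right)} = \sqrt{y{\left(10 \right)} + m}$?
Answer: $26456 + \frac{\sqrt{7205}}{10} \approx 26465.0$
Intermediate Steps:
$y{\left(J \right)} = J + 2 J^{2} - \frac{3 \left(3 + J\right)}{2 J}$ ($y{\left(J \right)} = - 3 \frac{3 + J}{2 J} + \left(\left(J^{2} + J^{2}\right) + J\right) = - 3 \left(3 + J\right) \frac{1}{2 J} + \left(2 J^{2} + J\right) = - 3 \frac{3 + J}{2 J} + \left(J + 2 J^{2}\right) = - \frac{3 \left(3 + J\right)}{2 J} + \left(J + 2 J^{2}\right) = J + 2 J^{2} - \frac{3 \left(3 + J\right)}{2 J}$)
$r{\left(m \right)} = \sqrt{\frac{4161}{20} + m}$ ($r{\left(m \right)} = \sqrt{\left(- \frac{3}{2} + 10 + 2 \cdot 10^{2} - \frac{9}{2 \cdot 10}\right) + m} = \sqrt{\left(- \frac{3}{2} + 10 + 2 \cdot 100 - \frac{9}{20}\right) + m} = \sqrt{\left(- \frac{3}{2} + 10 + 200 - \frac{9}{20}\right) + m} = \sqrt{\frac{4161}{20} + m}$)
$26456 + r{\left(-136 \right)} = 26456 + \frac{\sqrt{20805 + 100 \left(-136\right)}}{10} = 26456 + \frac{\sqrt{20805 - 13600}}{10} = 26456 + \frac{\sqrt{7205}}{10}$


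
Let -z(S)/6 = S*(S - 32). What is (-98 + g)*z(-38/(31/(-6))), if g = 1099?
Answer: 1046197152/961 ≈ 1.0887e+6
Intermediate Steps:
z(S) = -6*S*(-32 + S) (z(S) = -6*S*(S - 32) = -6*S*(-32 + S))
(-98 + g)*z(-38/(31/(-6))) = (-98 + 1099)*(6*(-38/(31/(-6)))*(32 - (-38)/(31/(-6)))) = 1001*(6*(-38/(31*(-⅙)))*(32 - (-38)/(31*(-⅙)))) = 1001*(6*(-38/(-31/6))*(32 - (-38)/(-31/6))) = 1001*(6*(-38*(-6/31))*(32 - (-38)*(-6)/31)) = 1001*(6*(228/31)*(32 - 1*228/31)) = 1001*(6*(228/31)*(32 - 228/31)) = 1001*(6*(228/31)*(764/31)) = 1001*(1045152/961) = 1046197152/961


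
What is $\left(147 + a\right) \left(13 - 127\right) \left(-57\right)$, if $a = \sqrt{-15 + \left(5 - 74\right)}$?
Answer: $955206 + 12996 i \sqrt{21} \approx 9.5521 \cdot 10^{5} + 59555.0 i$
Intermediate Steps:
$a = 2 i \sqrt{21}$ ($a = \sqrt{-15 + \left(5 - 74\right)} = \sqrt{-15 - 69} = \sqrt{-84} = 2 i \sqrt{21} \approx 9.1651 i$)
$\left(147 + a\right) \left(13 - 127\right) \left(-57\right) = \left(147 + 2 i \sqrt{21}\right) \left(13 - 127\right) \left(-57\right) = \left(147 + 2 i \sqrt{21}\right) \left(-114\right) \left(-57\right) = \left(-16758 - 228 i \sqrt{21}\right) \left(-57\right) = 955206 + 12996 i \sqrt{21}$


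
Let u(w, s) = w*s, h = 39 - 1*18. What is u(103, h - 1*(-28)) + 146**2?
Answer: 26363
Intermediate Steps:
h = 21 (h = 39 - 18 = 21)
u(w, s) = s*w
u(103, h - 1*(-28)) + 146**2 = (21 - 1*(-28))*103 + 146**2 = (21 + 28)*103 + 21316 = 49*103 + 21316 = 5047 + 21316 = 26363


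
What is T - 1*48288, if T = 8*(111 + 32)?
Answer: -47144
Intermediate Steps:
T = 1144 (T = 8*143 = 1144)
T - 1*48288 = 1144 - 1*48288 = 1144 - 48288 = -47144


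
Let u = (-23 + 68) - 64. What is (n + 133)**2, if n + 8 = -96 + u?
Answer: 100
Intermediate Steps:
u = -19 (u = 45 - 64 = -19)
n = -123 (n = -8 + (-96 - 19) = -8 - 115 = -123)
(n + 133)**2 = (-123 + 133)**2 = 10**2 = 100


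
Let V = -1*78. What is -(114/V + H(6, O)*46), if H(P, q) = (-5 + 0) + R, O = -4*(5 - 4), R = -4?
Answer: 5401/13 ≈ 415.46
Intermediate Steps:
V = -78
O = -4 (O = -4*1 = -4)
H(P, q) = -9 (H(P, q) = (-5 + 0) - 4 = -5 - 4 = -9)
-(114/V + H(6, O)*46) = -(114/(-78) - 9*46) = -(114*(-1/78) - 414) = -(-19/13 - 414) = -1*(-5401/13) = 5401/13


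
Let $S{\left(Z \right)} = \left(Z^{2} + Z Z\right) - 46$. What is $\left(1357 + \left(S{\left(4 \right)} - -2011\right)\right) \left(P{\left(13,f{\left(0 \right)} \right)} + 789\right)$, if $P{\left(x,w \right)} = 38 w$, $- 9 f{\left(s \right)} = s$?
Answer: $2646306$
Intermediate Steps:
$f{\left(s \right)} = - \frac{s}{9}$
$S{\left(Z \right)} = -46 + 2 Z^{2}$ ($S{\left(Z \right)} = \left(Z^{2} + Z^{2}\right) - 46 = 2 Z^{2} - 46 = -46 + 2 Z^{2}$)
$\left(1357 + \left(S{\left(4 \right)} - -2011\right)\right) \left(P{\left(13,f{\left(0 \right)} \right)} + 789\right) = \left(1357 - \left(-1965 - 32\right)\right) \left(38 \left(\left(- \frac{1}{9}\right) 0\right) + 789\right) = \left(1357 + \left(\left(-46 + 2 \cdot 16\right) + 2011\right)\right) \left(38 \cdot 0 + 789\right) = \left(1357 + \left(\left(-46 + 32\right) + 2011\right)\right) \left(0 + 789\right) = \left(1357 + \left(-14 + 2011\right)\right) 789 = \left(1357 + 1997\right) 789 = 3354 \cdot 789 = 2646306$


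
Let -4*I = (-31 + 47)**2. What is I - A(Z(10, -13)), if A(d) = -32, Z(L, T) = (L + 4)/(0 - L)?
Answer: -32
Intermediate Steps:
Z(L, T) = -(4 + L)/L (Z(L, T) = (4 + L)/((-L)) = (4 + L)*(-1/L) = -(4 + L)/L)
I = -64 (I = -(-31 + 47)**2/4 = -1/4*16**2 = -1/4*256 = -64)
I - A(Z(10, -13)) = -64 - 1*(-32) = -64 + 32 = -32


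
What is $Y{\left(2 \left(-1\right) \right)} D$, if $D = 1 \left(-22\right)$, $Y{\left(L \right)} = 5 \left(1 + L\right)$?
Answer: $110$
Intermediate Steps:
$Y{\left(L \right)} = 5 + 5 L$
$D = -22$
$Y{\left(2 \left(-1\right) \right)} D = \left(5 + 5 \cdot 2 \left(-1\right)\right) \left(-22\right) = \left(5 + 5 \left(-2\right)\right) \left(-22\right) = \left(5 - 10\right) \left(-22\right) = \left(-5\right) \left(-22\right) = 110$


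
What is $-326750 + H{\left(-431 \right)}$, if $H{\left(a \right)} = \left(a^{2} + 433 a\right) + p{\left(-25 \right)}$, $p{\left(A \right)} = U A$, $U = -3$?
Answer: $-327537$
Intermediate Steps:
$p{\left(A \right)} = - 3 A$
$H{\left(a \right)} = 75 + a^{2} + 433 a$ ($H{\left(a \right)} = \left(a^{2} + 433 a\right) - -75 = \left(a^{2} + 433 a\right) + 75 = 75 + a^{2} + 433 a$)
$-326750 + H{\left(-431 \right)} = -326750 + \left(75 + \left(-431\right)^{2} + 433 \left(-431\right)\right) = -326750 + \left(75 + 185761 - 186623\right) = -326750 - 787 = -327537$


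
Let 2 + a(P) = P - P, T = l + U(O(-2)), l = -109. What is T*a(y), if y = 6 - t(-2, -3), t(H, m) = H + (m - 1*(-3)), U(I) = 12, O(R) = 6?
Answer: 194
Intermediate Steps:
t(H, m) = 3 + H + m (t(H, m) = H + (m + 3) = H + (3 + m) = 3 + H + m)
y = 8 (y = 6 - (3 - 2 - 3) = 6 - 1*(-2) = 6 + 2 = 8)
T = -97 (T = -109 + 12 = -97)
a(P) = -2 (a(P) = -2 + (P - P) = -2 + 0 = -2)
T*a(y) = -97*(-2) = 194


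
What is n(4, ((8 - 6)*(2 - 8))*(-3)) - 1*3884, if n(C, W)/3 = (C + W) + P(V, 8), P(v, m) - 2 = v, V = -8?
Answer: -3782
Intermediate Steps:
P(v, m) = 2 + v
n(C, W) = -18 + 3*C + 3*W (n(C, W) = 3*((C + W) + (2 - 8)) = 3*((C + W) - 6) = 3*(-6 + C + W) = -18 + 3*C + 3*W)
n(4, ((8 - 6)*(2 - 8))*(-3)) - 1*3884 = (-18 + 3*4 + 3*(((8 - 6)*(2 - 8))*(-3))) - 1*3884 = (-18 + 12 + 3*((2*(-6))*(-3))) - 3884 = (-18 + 12 + 3*(-12*(-3))) - 3884 = (-18 + 12 + 3*36) - 3884 = (-18 + 12 + 108) - 3884 = 102 - 3884 = -3782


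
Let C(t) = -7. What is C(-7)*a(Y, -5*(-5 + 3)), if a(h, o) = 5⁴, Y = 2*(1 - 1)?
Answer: -4375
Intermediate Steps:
Y = 0 (Y = 2*0 = 0)
a(h, o) = 625
C(-7)*a(Y, -5*(-5 + 3)) = -7*625 = -4375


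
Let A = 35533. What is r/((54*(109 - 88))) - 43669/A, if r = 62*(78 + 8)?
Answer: 69970655/20147211 ≈ 3.4730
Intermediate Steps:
r = 5332 (r = 62*86 = 5332)
r/((54*(109 - 88))) - 43669/A = 5332/((54*(109 - 88))) - 43669/35533 = 5332/((54*21)) - 43669*1/35533 = 5332/1134 - 43669/35533 = 5332*(1/1134) - 43669/35533 = 2666/567 - 43669/35533 = 69970655/20147211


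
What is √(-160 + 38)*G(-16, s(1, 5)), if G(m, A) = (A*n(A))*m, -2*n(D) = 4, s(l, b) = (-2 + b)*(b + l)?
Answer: 576*I*√122 ≈ 6362.1*I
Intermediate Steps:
n(D) = -2 (n(D) = -½*4 = -2)
G(m, A) = -2*A*m (G(m, A) = (A*(-2))*m = (-2*A)*m = -2*A*m)
√(-160 + 38)*G(-16, s(1, 5)) = √(-160 + 38)*(-2*(5² - 2*5 - 2*1 + 5*1)*(-16)) = √(-122)*(-2*(25 - 10 - 2 + 5)*(-16)) = (I*√122)*(-2*18*(-16)) = (I*√122)*576 = 576*I*√122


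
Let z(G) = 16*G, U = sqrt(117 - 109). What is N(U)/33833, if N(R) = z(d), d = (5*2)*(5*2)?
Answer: 1600/33833 ≈ 0.047291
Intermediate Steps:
d = 100 (d = 10*10 = 100)
U = 2*sqrt(2) (U = sqrt(8) = 2*sqrt(2) ≈ 2.8284)
N(R) = 1600 (N(R) = 16*100 = 1600)
N(U)/33833 = 1600/33833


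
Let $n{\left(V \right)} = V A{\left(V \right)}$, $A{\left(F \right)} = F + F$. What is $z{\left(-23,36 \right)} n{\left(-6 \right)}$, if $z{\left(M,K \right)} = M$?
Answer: $-1656$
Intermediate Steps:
$A{\left(F \right)} = 2 F$
$n{\left(V \right)} = 2 V^{2}$ ($n{\left(V \right)} = V 2 V = 2 V^{2}$)
$z{\left(-23,36 \right)} n{\left(-6 \right)} = - 23 \cdot 2 \left(-6\right)^{2} = - 23 \cdot 2 \cdot 36 = \left(-23\right) 72 = -1656$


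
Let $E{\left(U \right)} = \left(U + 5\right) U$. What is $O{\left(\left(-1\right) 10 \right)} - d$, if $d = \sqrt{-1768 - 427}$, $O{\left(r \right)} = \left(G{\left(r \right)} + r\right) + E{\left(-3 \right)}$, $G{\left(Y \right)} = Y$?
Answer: $-26 - i \sqrt{2195} \approx -26.0 - 46.851 i$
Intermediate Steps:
$E{\left(U \right)} = U \left(5 + U\right)$ ($E{\left(U \right)} = \left(5 + U\right) U = U \left(5 + U\right)$)
$O{\left(r \right)} = -6 + 2 r$ ($O{\left(r \right)} = \left(r + r\right) - 3 \left(5 - 3\right) = 2 r - 6 = -6 + 2 r$)
$d = i \sqrt{2195}$ ($d = \sqrt{-2195} = i \sqrt{2195} \approx 46.851 i$)
$O{\left(\left(-1\right) 10 \right)} - d = \left(-6 + 2 \left(\left(-1\right) 10\right)\right) - i \sqrt{2195} = \left(-6 + 2 \left(-10\right)\right) - i \sqrt{2195} = \left(-6 - 20\right) - i \sqrt{2195} = -26 - i \sqrt{2195}$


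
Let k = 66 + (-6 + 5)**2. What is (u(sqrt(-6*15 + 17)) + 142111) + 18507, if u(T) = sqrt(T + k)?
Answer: 160618 + sqrt(67 + I*sqrt(73)) ≈ 1.6063e+5 + 0.52085*I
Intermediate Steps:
k = 67 (k = 66 + (-1)**2 = 66 + 1 = 67)
u(T) = sqrt(67 + T) (u(T) = sqrt(T + 67) = sqrt(67 + T))
(u(sqrt(-6*15 + 17)) + 142111) + 18507 = (sqrt(67 + sqrt(-6*15 + 17)) + 142111) + 18507 = (sqrt(67 + sqrt(-90 + 17)) + 142111) + 18507 = (sqrt(67 + sqrt(-73)) + 142111) + 18507 = (sqrt(67 + I*sqrt(73)) + 142111) + 18507 = (142111 + sqrt(67 + I*sqrt(73))) + 18507 = 160618 + sqrt(67 + I*sqrt(73))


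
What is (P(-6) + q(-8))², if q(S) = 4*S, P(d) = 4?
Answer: 784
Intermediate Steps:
(P(-6) + q(-8))² = (4 + 4*(-8))² = (4 - 32)² = (-28)² = 784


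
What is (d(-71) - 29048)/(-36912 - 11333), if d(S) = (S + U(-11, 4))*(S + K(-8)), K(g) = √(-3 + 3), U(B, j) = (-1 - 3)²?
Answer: 25143/48245 ≈ 0.52115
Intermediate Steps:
U(B, j) = 16 (U(B, j) = (-4)² = 16)
K(g) = 0 (K(g) = √0 = 0)
d(S) = S*(16 + S) (d(S) = (S + 16)*(S + 0) = (16 + S)*S = S*(16 + S))
(d(-71) - 29048)/(-36912 - 11333) = (-71*(16 - 71) - 29048)/(-36912 - 11333) = (-71*(-55) - 29048)/(-48245) = (3905 - 29048)*(-1/48245) = -25143*(-1/48245) = 25143/48245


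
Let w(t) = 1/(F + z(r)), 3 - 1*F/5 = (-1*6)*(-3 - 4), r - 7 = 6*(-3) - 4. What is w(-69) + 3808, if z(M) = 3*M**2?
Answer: 1827841/480 ≈ 3808.0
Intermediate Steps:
r = -15 (r = 7 + (6*(-3) - 4) = 7 + (-18 - 4) = 7 - 22 = -15)
F = -195 (F = 15 - 5*(-1*6)*(-3 - 4) = 15 - (-30)*(-7) = 15 - 5*42 = 15 - 210 = -195)
w(t) = 1/480 (w(t) = 1/(-195 + 3*(-15)**2) = 1/(-195 + 3*225) = 1/(-195 + 675) = 1/480)
w(-69) + 3808 = 1/480 + 3808 = 1827841/480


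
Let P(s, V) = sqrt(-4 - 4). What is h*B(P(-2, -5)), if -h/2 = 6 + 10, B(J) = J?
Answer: -64*I*sqrt(2) ≈ -90.51*I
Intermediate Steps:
P(s, V) = 2*I*sqrt(2) (P(s, V) = sqrt(-8) = 2*I*sqrt(2))
h = -32 (h = -2*(6 + 10) = -2*16 = -32)
h*B(P(-2, -5)) = -64*I*sqrt(2)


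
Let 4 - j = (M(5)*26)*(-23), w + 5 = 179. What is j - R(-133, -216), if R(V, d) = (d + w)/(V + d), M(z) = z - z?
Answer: 1354/349 ≈ 3.8797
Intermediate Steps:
w = 174 (w = -5 + 179 = 174)
M(z) = 0
R(V, d) = (174 + d)/(V + d) (R(V, d) = (d + 174)/(V + d) = (174 + d)/(V + d))
j = 4 (j = 4 - 0*26*(-23) = 4 - 0*(-23) = 4 - 1*0 = 4 + 0 = 4)
j - R(-133, -216) = 4 - (174 - 216)/(-133 - 216) = 4 - (-42)/(-349) = 4 - (-1)*(-42)/349 = 4 - 1*42/349 = 4 - 42/349 = 1354/349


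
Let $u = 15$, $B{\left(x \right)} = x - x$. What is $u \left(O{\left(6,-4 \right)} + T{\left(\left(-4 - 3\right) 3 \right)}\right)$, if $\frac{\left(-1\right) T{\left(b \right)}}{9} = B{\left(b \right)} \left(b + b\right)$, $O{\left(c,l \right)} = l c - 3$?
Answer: $-405$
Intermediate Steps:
$B{\left(x \right)} = 0$
$O{\left(c,l \right)} = -3 + c l$ ($O{\left(c,l \right)} = c l - 3 = -3 + c l$)
$T{\left(b \right)} = 0$ ($T{\left(b \right)} = - 9 \cdot 0 \left(b + b\right) = - 9 \cdot 0 \cdot 2 b = \left(-9\right) 0 = 0$)
$u \left(O{\left(6,-4 \right)} + T{\left(\left(-4 - 3\right) 3 \right)}\right) = 15 \left(\left(-3 + 6 \left(-4\right)\right) + 0\right) = 15 \left(\left(-3 - 24\right) + 0\right) = 15 \left(-27 + 0\right) = 15 \left(-27\right) = -405$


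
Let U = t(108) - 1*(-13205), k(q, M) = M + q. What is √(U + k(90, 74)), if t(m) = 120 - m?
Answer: √13381 ≈ 115.68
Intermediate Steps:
U = 13217 (U = (120 - 1*108) - 1*(-13205) = (120 - 108) + 13205 = 12 + 13205 = 13217)
√(U + k(90, 74)) = √(13217 + (74 + 90)) = √(13217 + 164) = √13381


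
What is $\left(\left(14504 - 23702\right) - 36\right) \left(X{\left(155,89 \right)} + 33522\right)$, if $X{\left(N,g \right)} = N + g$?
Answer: $-311795244$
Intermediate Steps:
$\left(\left(14504 - 23702\right) - 36\right) \left(X{\left(155,89 \right)} + 33522\right) = \left(\left(14504 - 23702\right) - 36\right) \left(\left(155 + 89\right) + 33522\right) = \left(-9198 - 36\right) \left(244 + 33522\right) = \left(-9234\right) 33766 = -311795244$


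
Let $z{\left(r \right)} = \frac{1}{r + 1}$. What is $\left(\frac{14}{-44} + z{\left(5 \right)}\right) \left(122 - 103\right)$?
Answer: $- \frac{95}{33} \approx -2.8788$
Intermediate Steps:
$z{\left(r \right)} = \frac{1}{1 + r}$
$\left(\frac{14}{-44} + z{\left(5 \right)}\right) \left(122 - 103\right) = \left(\frac{14}{-44} + \frac{1}{1 + 5}\right) \left(122 - 103\right) = \left(14 \left(- \frac{1}{44}\right) + \frac{1}{6}\right) 19 = \left(- \frac{7}{22} + \frac{1}{6}\right) 19 = \left(- \frac{5}{33}\right) 19 = - \frac{95}{33}$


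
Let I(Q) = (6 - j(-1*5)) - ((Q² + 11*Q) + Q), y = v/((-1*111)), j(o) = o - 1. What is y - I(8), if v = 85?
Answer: 16343/111 ≈ 147.23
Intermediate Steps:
j(o) = -1 + o
y = -85/111 (y = 85/((-1*111)) = 85/(-111) = 85*(-1/111) = -85/111 ≈ -0.76577)
I(Q) = 12 - Q² - 12*Q (I(Q) = (6 - (-1 - 1*5)) - ((Q² + 11*Q) + Q) = (6 - (-1 - 5)) - (Q² + 12*Q) = (6 - 1*(-6)) + (-Q² - 12*Q) = (6 + 6) + (-Q² - 12*Q) = 12 + (-Q² - 12*Q) = 12 - Q² - 12*Q)
y - I(8) = -85/111 - (12 - 1*8² - 12*8) = -85/111 - (12 - 1*64 - 96) = -85/111 - (12 - 64 - 96) = -85/111 - 1*(-148) = -85/111 + 148 = 16343/111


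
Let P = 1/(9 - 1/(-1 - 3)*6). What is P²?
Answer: 4/441 ≈ 0.0090703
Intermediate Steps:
P = 2/21 (P = 1/(9 - 1/(-4)*6) = 1/(9 - 1*(-¼)*6) = 1/(9 - (-1)*6/4) = 1/(9 - 1*(-3/2)) = 1/(9 + 3/2) = 1/(21/2) = 2/21 ≈ 0.095238)
P² = (2/21)² = 4/441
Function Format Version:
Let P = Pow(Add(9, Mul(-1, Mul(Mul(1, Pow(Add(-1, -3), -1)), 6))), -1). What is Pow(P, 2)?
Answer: Rational(4, 441) ≈ 0.0090703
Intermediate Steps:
P = Rational(2, 21) (P = Pow(Add(9, Mul(-1, Mul(Mul(1, Pow(-4, -1)), 6))), -1) = Pow(Add(9, Mul(-1, Mul(Mul(1, Rational(-1, 4)), 6))), -1) = Pow(Add(9, Mul(-1, Mul(Rational(-1, 4), 6))), -1) = Pow(Add(9, Mul(-1, Rational(-3, 2))), -1) = Pow(Add(9, Rational(3, 2)), -1) = Pow(Rational(21, 2), -1) = Rational(2, 21) ≈ 0.095238)
Pow(P, 2) = Pow(Rational(2, 21), 2) = Rational(4, 441)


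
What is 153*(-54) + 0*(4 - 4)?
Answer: -8262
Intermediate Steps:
153*(-54) + 0*(4 - 4) = -8262 + 0*0 = -8262 + 0 = -8262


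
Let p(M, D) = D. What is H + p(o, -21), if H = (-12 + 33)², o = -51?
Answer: 420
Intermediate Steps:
H = 441 (H = 21² = 441)
H + p(o, -21) = 441 - 21 = 420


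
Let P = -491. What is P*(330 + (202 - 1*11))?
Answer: -255811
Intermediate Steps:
P*(330 + (202 - 1*11)) = -491*(330 + (202 - 1*11)) = -491*(330 + (202 - 11)) = -491*(330 + 191) = -491*521 = -255811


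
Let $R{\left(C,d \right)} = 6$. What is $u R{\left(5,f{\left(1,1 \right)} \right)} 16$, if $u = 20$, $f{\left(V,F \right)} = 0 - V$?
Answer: $1920$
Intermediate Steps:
$f{\left(V,F \right)} = - V$
$u R{\left(5,f{\left(1,1 \right)} \right)} 16 = 20 \cdot 6 \cdot 16 = 120 \cdot 16 = 1920$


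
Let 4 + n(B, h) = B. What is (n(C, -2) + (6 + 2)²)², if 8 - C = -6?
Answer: 5476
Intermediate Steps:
C = 14 (C = 8 - 1*(-6) = 8 + 6 = 14)
n(B, h) = -4 + B
(n(C, -2) + (6 + 2)²)² = ((-4 + 14) + (6 + 2)²)² = (10 + 8²)² = (10 + 64)² = 74² = 5476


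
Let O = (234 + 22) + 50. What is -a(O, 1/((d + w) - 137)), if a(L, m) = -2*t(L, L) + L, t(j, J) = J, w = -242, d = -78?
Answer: 306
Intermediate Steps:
O = 306 (O = 256 + 50 = 306)
a(L, m) = -L (a(L, m) = -2*L + L = -L)
-a(O, 1/((d + w) - 137)) = -(-1)*306 = -1*(-306) = 306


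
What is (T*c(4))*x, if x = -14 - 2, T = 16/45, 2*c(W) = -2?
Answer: 256/45 ≈ 5.6889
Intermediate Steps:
c(W) = -1 (c(W) = (1/2)*(-2) = -1)
T = 16/45 (T = 16*(1/45) = 16/45 ≈ 0.35556)
x = -16
(T*c(4))*x = ((16/45)*(-1))*(-16) = -16/45*(-16) = 256/45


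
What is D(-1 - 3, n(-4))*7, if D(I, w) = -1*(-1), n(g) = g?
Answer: 7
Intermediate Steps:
D(I, w) = 1
D(-1 - 3, n(-4))*7 = 1*7 = 7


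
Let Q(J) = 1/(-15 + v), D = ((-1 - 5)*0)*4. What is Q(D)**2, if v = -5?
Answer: 1/400 ≈ 0.0025000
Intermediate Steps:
D = 0 (D = -6*0*4 = 0*4 = 0)
Q(J) = -1/20 (Q(J) = 1/(-15 - 5) = 1/(-20) = -1/20)
Q(D)**2 = (-1/20)**2 = 1/400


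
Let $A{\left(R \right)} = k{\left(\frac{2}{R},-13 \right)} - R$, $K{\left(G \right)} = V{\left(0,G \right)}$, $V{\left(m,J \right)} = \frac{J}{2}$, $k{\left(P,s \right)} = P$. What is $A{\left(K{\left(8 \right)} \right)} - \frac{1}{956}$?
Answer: $- \frac{3347}{956} \approx -3.501$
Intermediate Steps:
$V{\left(m,J \right)} = \frac{J}{2}$ ($V{\left(m,J \right)} = J \frac{1}{2} = \frac{J}{2}$)
$K{\left(G \right)} = \frac{G}{2}$
$A{\left(R \right)} = - R + \frac{2}{R}$ ($A{\left(R \right)} = \frac{2}{R} - R = - R + \frac{2}{R}$)
$A{\left(K{\left(8 \right)} \right)} - \frac{1}{956} = \left(- \frac{8}{2} + \frac{2}{\frac{1}{2} \cdot 8}\right) - \frac{1}{956} = \left(\left(-1\right) 4 + \frac{2}{4}\right) - \frac{1}{956} = \left(-4 + 2 \cdot \frac{1}{4}\right) - \frac{1}{956} = \left(-4 + \frac{1}{2}\right) - \frac{1}{956} = - \frac{7}{2} - \frac{1}{956} = - \frac{3347}{956}$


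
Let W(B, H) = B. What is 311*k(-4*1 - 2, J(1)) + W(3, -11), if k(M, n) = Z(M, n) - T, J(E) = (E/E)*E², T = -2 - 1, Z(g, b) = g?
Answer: -930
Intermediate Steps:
T = -3
J(E) = E² (J(E) = 1*E² = E²)
k(M, n) = 3 + M (k(M, n) = M - 1*(-3) = M + 3 = 3 + M)
311*k(-4*1 - 2, J(1)) + W(3, -11) = 311*(3 + (-4*1 - 2)) + 3 = 311*(3 + (-4 - 2)) + 3 = 311*(3 - 6) + 3 = 311*(-3) + 3 = -933 + 3 = -930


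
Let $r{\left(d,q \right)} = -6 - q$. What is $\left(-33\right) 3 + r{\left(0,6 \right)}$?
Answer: $-111$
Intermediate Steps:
$\left(-33\right) 3 + r{\left(0,6 \right)} = \left(-33\right) 3 - 12 = -99 - 12 = -111$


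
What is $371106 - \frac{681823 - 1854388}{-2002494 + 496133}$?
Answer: $\frac{559018432701}{1506361} \approx 3.7111 \cdot 10^{5}$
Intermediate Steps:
$371106 - \frac{681823 - 1854388}{-2002494 + 496133} = 371106 - - \frac{1172565}{-1506361} = 371106 - \left(-1172565\right) \left(- \frac{1}{1506361}\right) = 371106 - \frac{1172565}{1506361} = \frac{559018432701}{1506361}$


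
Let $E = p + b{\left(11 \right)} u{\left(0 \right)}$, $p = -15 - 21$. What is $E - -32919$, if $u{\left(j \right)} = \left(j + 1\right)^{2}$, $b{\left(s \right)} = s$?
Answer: $32894$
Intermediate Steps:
$u{\left(j \right)} = \left(1 + j\right)^{2}$
$p = -36$ ($p = -15 - 21 = -36$)
$E = -25$ ($E = -36 + 11 \left(1 + 0\right)^{2} = -36 + 11 \cdot 1^{2} = -36 + 11 \cdot 1 = -36 + 11 = -25$)
$E - -32919 = -25 - -32919 = -25 + 32919 = 32894$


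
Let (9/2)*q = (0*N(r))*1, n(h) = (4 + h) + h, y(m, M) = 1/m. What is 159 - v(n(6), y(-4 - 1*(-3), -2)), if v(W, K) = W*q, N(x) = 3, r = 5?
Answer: 159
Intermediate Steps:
n(h) = 4 + 2*h
q = 0 (q = 2*((0*3)*1)/9 = 2*(0*1)/9 = (2/9)*0 = 0)
v(W, K) = 0 (v(W, K) = W*0 = 0)
159 - v(n(6), y(-4 - 1*(-3), -2)) = 159 - 1*0 = 159 + 0 = 159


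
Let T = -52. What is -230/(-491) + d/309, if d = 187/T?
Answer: 3603823/7889388 ≈ 0.45679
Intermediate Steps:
d = -187/52 (d = 187/(-52) = 187*(-1/52) = -187/52 ≈ -3.5962)
-230/(-491) + d/309 = -230/(-491) - 187/52/309 = -230*(-1/491) - 187/52*1/309 = 230/491 - 187/16068 = 3603823/7889388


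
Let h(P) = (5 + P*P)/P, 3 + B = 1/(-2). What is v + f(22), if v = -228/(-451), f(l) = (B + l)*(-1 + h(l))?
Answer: 709351/1804 ≈ 393.21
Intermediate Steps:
B = -7/2 (B = -3 + 1/(-2) = -3 - 1/2 = -7/2 ≈ -3.5000)
h(P) = (5 + P**2)/P
f(l) = (-7/2 + l)*(-1 + l + 5/l) (f(l) = (-7/2 + l)*(-1 + (l + 5/l)) = (-7/2 + l)*(-1 + l + 5/l))
v = 228/451 (v = -228*(-1/451) = 228/451 ≈ 0.50554)
v + f(22) = 228/451 + (17/2 + 22**2 - 35/2/22 - 9/2*22) = 228/451 + (17/2 + 484 - 35/2*1/22 - 99) = 228/451 + (17/2 + 484 - 35/44 - 99) = 228/451 + 17279/44 = 709351/1804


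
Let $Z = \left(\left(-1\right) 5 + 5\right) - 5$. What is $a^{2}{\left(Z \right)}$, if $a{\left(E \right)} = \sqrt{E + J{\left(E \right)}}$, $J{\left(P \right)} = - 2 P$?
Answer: $5$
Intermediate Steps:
$Z = -5$ ($Z = \left(-5 + 5\right) - 5 = 0 - 5 = -5$)
$a{\left(E \right)} = \sqrt{- E}$ ($a{\left(E \right)} = \sqrt{E - 2 E} = \sqrt{- E}$)
$a^{2}{\left(Z \right)} = \left(\sqrt{\left(-1\right) \left(-5\right)}\right)^{2} = \left(\sqrt{5}\right)^{2} = 5$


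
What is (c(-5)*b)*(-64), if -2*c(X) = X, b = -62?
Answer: 9920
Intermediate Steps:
c(X) = -X/2
(c(-5)*b)*(-64) = (-½*(-5)*(-62))*(-64) = ((5/2)*(-62))*(-64) = -155*(-64) = 9920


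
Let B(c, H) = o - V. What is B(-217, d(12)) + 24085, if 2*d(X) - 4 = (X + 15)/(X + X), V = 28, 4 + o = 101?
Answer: 24154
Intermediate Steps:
o = 97 (o = -4 + 101 = 97)
d(X) = 2 + (15 + X)/(4*X) (d(X) = 2 + ((X + 15)/(X + X))/2 = 2 + ((15 + X)/((2*X)))/2 = 2 + ((15 + X)*(1/(2*X)))/2 = 2 + ((15 + X)/(2*X))/2 = 2 + (15 + X)/(4*X))
B(c, H) = 69 (B(c, H) = 97 - 1*28 = 97 - 28 = 69)
B(-217, d(12)) + 24085 = 69 + 24085 = 24154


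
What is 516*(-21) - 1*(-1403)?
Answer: -9433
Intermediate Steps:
516*(-21) - 1*(-1403) = -10836 + 1403 = -9433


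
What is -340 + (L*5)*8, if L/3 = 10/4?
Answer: -40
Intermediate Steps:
L = 15/2 (L = 3*(10/4) = 3*(10*(¼)) = 3*(5/2) = 15/2 ≈ 7.5000)
-340 + (L*5)*8 = -340 + ((15/2)*5)*8 = -340 + (75/2)*8 = -340 + 300 = -40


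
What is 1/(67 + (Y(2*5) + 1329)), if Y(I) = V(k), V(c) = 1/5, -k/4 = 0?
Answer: 5/6981 ≈ 0.00071623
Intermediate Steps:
k = 0 (k = -4*0 = 0)
V(c) = ⅕ (V(c) = 1*(⅕) = ⅕)
Y(I) = ⅕
1/(67 + (Y(2*5) + 1329)) = 1/(67 + (⅕ + 1329)) = 1/(67 + 6646/5) = 1/(6981/5) = 5/6981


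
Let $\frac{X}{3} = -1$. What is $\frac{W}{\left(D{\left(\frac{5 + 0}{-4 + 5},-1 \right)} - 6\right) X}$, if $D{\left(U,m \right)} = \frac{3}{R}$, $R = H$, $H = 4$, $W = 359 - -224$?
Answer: $\frac{2332}{63} \approx 37.016$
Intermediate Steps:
$W = 583$ ($W = 359 + 224 = 583$)
$X = -3$ ($X = 3 \left(-1\right) = -3$)
$R = 4$
$D{\left(U,m \right)} = \frac{3}{4}$
$\frac{W}{\left(D{\left(\frac{5 + 0}{-4 + 5},-1 \right)} - 6\right) X} = \frac{583}{\left(\frac{3}{4} - 6\right) \left(-3\right)} = \frac{583}{\left(- \frac{21}{4}\right) \left(-3\right)} = \frac{583}{\frac{63}{4}} = 583 \cdot \frac{4}{63} = \frac{2332}{63}$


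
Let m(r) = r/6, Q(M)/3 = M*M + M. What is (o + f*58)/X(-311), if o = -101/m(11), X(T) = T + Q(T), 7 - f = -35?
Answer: 26190/3178109 ≈ 0.0082407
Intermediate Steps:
Q(M) = 3*M + 3*M² (Q(M) = 3*(M*M + M) = 3*(M² + M) = 3*(M + M²) = 3*M + 3*M²)
f = 42 (f = 7 - 1*(-35) = 7 + 35 = 42)
X(T) = T + 3*T*(1 + T)
m(r) = r/6 (m(r) = r*(⅙) = r/6)
o = -606/11 (o = -101/((⅙)*11) = -101/11/6 = -101*6/11 = -606/11 ≈ -55.091)
(o + f*58)/X(-311) = (-606/11 + 42*58)/((-311*(4 + 3*(-311)))) = (-606/11 + 2436)/((-311*(4 - 933))) = 26190/(11*((-311*(-929)))) = (26190/11)/288919 = (26190/11)*(1/288919) = 26190/3178109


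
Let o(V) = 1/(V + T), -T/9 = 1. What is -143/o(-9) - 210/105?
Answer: 2572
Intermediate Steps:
T = -9 (T = -9*1 = -9)
o(V) = 1/(-9 + V) (o(V) = 1/(V - 9) = 1/(-9 + V))
-143/o(-9) - 210/105 = -143/(1/(-9 - 9)) - 210/105 = -143/(1/(-18)) - 210*1/105 = -143/(-1/18) - 2 = -143*(-18) - 2 = 2574 - 2 = 2572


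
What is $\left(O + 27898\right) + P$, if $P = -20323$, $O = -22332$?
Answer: $-14757$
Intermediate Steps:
$\left(O + 27898\right) + P = \left(-22332 + 27898\right) - 20323 = 5566 - 20323 = -14757$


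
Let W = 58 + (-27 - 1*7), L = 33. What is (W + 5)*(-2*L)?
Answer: -1914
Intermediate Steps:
W = 24 (W = 58 + (-27 - 7) = 58 - 34 = 24)
(W + 5)*(-2*L) = (24 + 5)*(-2*33) = 29*(-66) = -1914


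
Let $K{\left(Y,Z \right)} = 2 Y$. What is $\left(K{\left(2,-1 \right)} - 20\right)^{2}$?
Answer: $256$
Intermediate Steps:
$\left(K{\left(2,-1 \right)} - 20\right)^{2} = \left(2 \cdot 2 - 20\right)^{2} = \left(4 - 20\right)^{2} = \left(-16\right)^{2} = 256$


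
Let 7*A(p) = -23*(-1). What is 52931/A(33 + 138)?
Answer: 370517/23 ≈ 16109.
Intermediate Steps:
A(p) = 23/7 (A(p) = (-23*(-1))/7 = (1/7)*23 = 23/7)
52931/A(33 + 138) = 52931/(23/7) = 52931*(7/23) = 370517/23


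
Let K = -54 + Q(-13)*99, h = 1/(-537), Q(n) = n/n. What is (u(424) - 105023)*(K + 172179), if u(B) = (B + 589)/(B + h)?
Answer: -4118190634471680/227687 ≈ -1.8087e+10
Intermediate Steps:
Q(n) = 1
h = -1/537 ≈ -0.0018622
u(B) = (589 + B)/(-1/537 + B) (u(B) = (B + 589)/(B - 1/537) = (589 + B)/(-1/537 + B))
K = 45 (K = -54 + 1*99 = -54 + 99 = 45)
(u(424) - 105023)*(K + 172179) = (537*(589 + 424)/(-1 + 537*424) - 105023)*(45 + 172179) = (537*1013/(-1 + 227688) - 105023)*172224 = (537*1013/227687 - 105023)*172224 = (537*(1/227687)*1013 - 105023)*172224 = (543981/227687 - 105023)*172224 = -23911827820/227687*172224 = -4118190634471680/227687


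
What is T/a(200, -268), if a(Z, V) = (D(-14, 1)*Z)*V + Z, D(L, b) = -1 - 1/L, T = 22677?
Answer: 52913/116600 ≈ 0.45380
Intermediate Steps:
a(Z, V) = Z - 13*V*Z/14 (a(Z, V) = (((-1 - 1*(-14))/(-14))*Z)*V + Z = ((-(-1 + 14)/14)*Z)*V + Z = ((-1/14*13)*Z)*V + Z = (-13*Z/14)*V + Z = -13*V*Z/14 + Z = Z - 13*V*Z/14)
T/a(200, -268) = 22677/(((1/14)*200*(14 - 13*(-268)))) = 22677/(((1/14)*200*(14 + 3484))) = 22677/(((1/14)*200*3498)) = 22677/(349800/7) = 22677*(7/349800) = 52913/116600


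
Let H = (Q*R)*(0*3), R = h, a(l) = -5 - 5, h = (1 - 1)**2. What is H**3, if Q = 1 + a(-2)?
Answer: 0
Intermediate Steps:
h = 0 (h = 0**2 = 0)
a(l) = -10
R = 0
Q = -9 (Q = 1 - 10 = -9)
H = 0 (H = (-9*0)*(0*3) = 0*0 = 0)
H**3 = 0**3 = 0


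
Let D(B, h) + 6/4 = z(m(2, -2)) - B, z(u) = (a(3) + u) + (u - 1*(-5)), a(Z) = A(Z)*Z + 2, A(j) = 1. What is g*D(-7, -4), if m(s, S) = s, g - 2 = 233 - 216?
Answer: 741/2 ≈ 370.50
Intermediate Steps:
a(Z) = 2 + Z (a(Z) = 1*Z + 2 = Z + 2 = 2 + Z)
g = 19 (g = 2 + (233 - 216) = 2 + 17 = 19)
z(u) = 10 + 2*u (z(u) = ((2 + 3) + u) + (u - 1*(-5)) = (5 + u) + (u + 5) = (5 + u) + (5 + u) = 10 + 2*u)
D(B, h) = 25/2 - B (D(B, h) = -3/2 + ((10 + 2*2) - B) = -3/2 + ((10 + 4) - B) = -3/2 + (14 - B) = 25/2 - B)
g*D(-7, -4) = 19*(25/2 - 1*(-7)) = 19*(25/2 + 7) = 19*(39/2) = 741/2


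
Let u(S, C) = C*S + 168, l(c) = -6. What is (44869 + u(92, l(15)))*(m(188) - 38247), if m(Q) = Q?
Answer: -1693054615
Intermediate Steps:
u(S, C) = 168 + C*S
(44869 + u(92, l(15)))*(m(188) - 38247) = (44869 + (168 - 6*92))*(188 - 38247) = (44869 + (168 - 552))*(-38059) = (44869 - 384)*(-38059) = 44485*(-38059) = -1693054615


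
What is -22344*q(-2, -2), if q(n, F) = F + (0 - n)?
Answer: 0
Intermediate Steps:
q(n, F) = F - n
-22344*q(-2, -2) = -22344*(-2 - 1*(-2)) = -22344*(-2 + 2) = -22344*0 = 0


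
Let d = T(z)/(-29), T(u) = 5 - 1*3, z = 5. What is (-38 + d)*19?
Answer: -20976/29 ≈ -723.31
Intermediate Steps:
T(u) = 2 (T(u) = 5 - 3 = 2)
d = -2/29 (d = 2/(-29) = 2*(-1/29) = -2/29 ≈ -0.068966)
(-38 + d)*19 = (-38 - 2/29)*19 = -1104/29*19 = -20976/29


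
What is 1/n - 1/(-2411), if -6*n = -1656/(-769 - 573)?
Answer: -1617643/332718 ≈ -4.8619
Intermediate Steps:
n = -138/671 (n = -(-276)/(-769 - 573) = -(-276)/(-1342) = -(-276)*(-1)/1342 = -1/6*828/671 = -138/671 ≈ -0.20566)
1/n - 1/(-2411) = 1/(-138/671) - 1/(-2411) = -671/138 - 1*(-1/2411) = -671/138 + 1/2411 = -1617643/332718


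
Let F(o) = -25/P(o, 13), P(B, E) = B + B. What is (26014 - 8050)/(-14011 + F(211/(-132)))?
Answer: -3790404/2954671 ≈ -1.2829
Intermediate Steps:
P(B, E) = 2*B
F(o) = -25/(2*o) (F(o) = -25*1/(2*o) = -25/(2*o))
(26014 - 8050)/(-14011 + F(211/(-132))) = (26014 - 8050)/(-14011 - 25/(2*(211/(-132)))) = 17964/(-14011 - 25/(2*(211*(-1/132)))) = 17964/(-14011 - 25/(2*(-211/132))) = 17964/(-14011 - 25/2*(-132/211)) = 17964/(-14011 + 1650/211) = 17964/(-2954671/211) = 17964*(-211/2954671) = -3790404/2954671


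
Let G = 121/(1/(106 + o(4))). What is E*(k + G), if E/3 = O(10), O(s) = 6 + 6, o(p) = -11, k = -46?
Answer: 412164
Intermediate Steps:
O(s) = 12
E = 36 (E = 3*12 = 36)
G = 11495 (G = 121/(1/(106 - 11)) = 121/(1/95) = 121*95 = 11495)
E*(k + G) = 36*(-46 + 11495) = 36*11449 = 412164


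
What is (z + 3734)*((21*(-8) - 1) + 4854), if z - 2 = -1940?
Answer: 8414260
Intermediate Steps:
z = -1938 (z = 2 - 1940 = -1938)
(z + 3734)*((21*(-8) - 1) + 4854) = (-1938 + 3734)*((21*(-8) - 1) + 4854) = 1796*((-168 - 1) + 4854) = 1796*(-169 + 4854) = 1796*4685 = 8414260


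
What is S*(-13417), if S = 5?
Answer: -67085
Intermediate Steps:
S*(-13417) = 5*(-13417) = -67085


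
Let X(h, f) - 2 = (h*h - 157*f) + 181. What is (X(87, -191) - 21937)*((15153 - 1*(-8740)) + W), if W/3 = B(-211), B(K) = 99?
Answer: 382250380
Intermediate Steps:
X(h, f) = 183 + h**2 - 157*f (X(h, f) = 2 + ((h*h - 157*f) + 181) = 2 + ((h**2 - 157*f) + 181) = 2 + (181 + h**2 - 157*f) = 183 + h**2 - 157*f)
W = 297 (W = 3*99 = 297)
(X(87, -191) - 21937)*((15153 - 1*(-8740)) + W) = ((183 + 87**2 - 157*(-191)) - 21937)*((15153 - 1*(-8740)) + 297) = ((183 + 7569 + 29987) - 21937)*((15153 + 8740) + 297) = (37739 - 21937)*(23893 + 297) = 15802*24190 = 382250380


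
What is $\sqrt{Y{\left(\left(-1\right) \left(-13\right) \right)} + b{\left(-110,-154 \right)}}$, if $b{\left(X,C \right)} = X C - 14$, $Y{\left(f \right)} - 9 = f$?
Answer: $2 \sqrt{4237} \approx 130.18$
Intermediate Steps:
$Y{\left(f \right)} = 9 + f$
$b{\left(X,C \right)} = -14 + C X$ ($b{\left(X,C \right)} = C X - 14 = -14 + C X$)
$\sqrt{Y{\left(\left(-1\right) \left(-13\right) \right)} + b{\left(-110,-154 \right)}} = \sqrt{\left(9 - -13\right) - -16926} = \sqrt{\left(9 + 13\right) + \left(-14 + 16940\right)} = \sqrt{22 + 16926} = \sqrt{16948} = 2 \sqrt{4237}$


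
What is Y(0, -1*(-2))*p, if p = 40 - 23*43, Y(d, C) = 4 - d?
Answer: -3796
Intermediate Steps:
p = -949 (p = 40 - 989 = -949)
Y(0, -1*(-2))*p = (4 - 1*0)*(-949) = (4 + 0)*(-949) = 4*(-949) = -3796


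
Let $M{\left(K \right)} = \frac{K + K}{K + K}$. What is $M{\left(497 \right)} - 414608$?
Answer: $-414607$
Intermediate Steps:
$M{\left(K \right)} = 1$ ($M{\left(K \right)} = \frac{2 K}{2 K} = 2 K \frac{1}{2 K} = 1$)
$M{\left(497 \right)} - 414608 = 1 - 414608 = -414607$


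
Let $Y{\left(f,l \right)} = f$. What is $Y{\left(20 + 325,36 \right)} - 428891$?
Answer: $-428546$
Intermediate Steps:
$Y{\left(20 + 325,36 \right)} - 428891 = \left(20 + 325\right) - 428891 = 345 - 428891 = -428546$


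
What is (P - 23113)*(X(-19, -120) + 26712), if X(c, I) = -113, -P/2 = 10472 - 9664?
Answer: -657766671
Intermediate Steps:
P = -1616 (P = -2*(10472 - 9664) = -2*808 = -1616)
(P - 23113)*(X(-19, -120) + 26712) = (-1616 - 23113)*(-113 + 26712) = -24729*26599 = -657766671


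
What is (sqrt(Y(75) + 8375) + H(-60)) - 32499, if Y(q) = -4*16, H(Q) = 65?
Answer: -32434 + sqrt(8311) ≈ -32343.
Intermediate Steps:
Y(q) = -64
(sqrt(Y(75) + 8375) + H(-60)) - 32499 = (sqrt(-64 + 8375) + 65) - 32499 = (sqrt(8311) + 65) - 32499 = (65 + sqrt(8311)) - 32499 = -32434 + sqrt(8311)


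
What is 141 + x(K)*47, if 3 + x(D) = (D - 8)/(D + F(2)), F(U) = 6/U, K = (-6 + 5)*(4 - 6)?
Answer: -282/5 ≈ -56.400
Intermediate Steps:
K = 2 (K = -1*(-2) = 2)
x(D) = -3 + (-8 + D)/(3 + D) (x(D) = -3 + (D - 8)/(D + 6/2) = -3 + (-8 + D)/(D + 6*(½)) = -3 + (-8 + D)/(D + 3) = -3 + (-8 + D)/(3 + D))
141 + x(K)*47 = 141 + ((-17 - 2*2)/(3 + 2))*47 = 141 + ((-17 - 4)/5)*47 = 141 + ((⅕)*(-21))*47 = 141 - 21/5*47 = 141 - 987/5 = -282/5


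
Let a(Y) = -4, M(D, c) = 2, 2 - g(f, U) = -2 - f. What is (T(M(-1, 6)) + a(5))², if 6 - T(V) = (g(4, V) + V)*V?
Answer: 324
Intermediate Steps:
g(f, U) = 4 + f (g(f, U) = 2 - (-2 - f) = 2 + (2 + f) = 4 + f)
T(V) = 6 - V*(8 + V) (T(V) = 6 - ((4 + 4) + V)*V = 6 - (8 + V)*V = 6 - V*(8 + V))
(T(M(-1, 6)) + a(5))² = ((6 - 1*2² - 8*2) - 4)² = ((6 - 1*4 - 16) - 4)² = ((6 - 4 - 16) - 4)² = (-14 - 4)² = (-18)² = 324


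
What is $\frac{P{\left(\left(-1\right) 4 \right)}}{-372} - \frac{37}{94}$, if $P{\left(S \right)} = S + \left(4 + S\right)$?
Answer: $- \frac{3347}{8742} \approx -0.38286$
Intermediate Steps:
$P{\left(S \right)} = 4 + 2 S$
$\frac{P{\left(\left(-1\right) 4 \right)}}{-372} - \frac{37}{94} = \frac{4 + 2 \left(\left(-1\right) 4\right)}{-372} - \frac{37}{94} = \left(4 + 2 \left(-4\right)\right) \left(- \frac{1}{372}\right) - \frac{37}{94} = \left(4 - 8\right) \left(- \frac{1}{372}\right) - \frac{37}{94} = \left(-4\right) \left(- \frac{1}{372}\right) - \frac{37}{94} = \frac{1}{93} - \frac{37}{94} = - \frac{3347}{8742}$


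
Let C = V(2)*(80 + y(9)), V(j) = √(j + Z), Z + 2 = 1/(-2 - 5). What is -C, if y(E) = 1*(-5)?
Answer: -75*I*√7/7 ≈ -28.347*I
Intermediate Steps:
y(E) = -5
Z = -15/7 (Z = -2 + 1/(-2 - 5) = -2 + 1/(-7) = -2 - ⅐ = -15/7 ≈ -2.1429)
V(j) = √(-15/7 + j) (V(j) = √(j - 15/7) = √(-15/7 + j))
C = 75*I*√7/7 (C = (√(-105 + 49*2)/7)*(80 - 5) = (√(-105 + 98)/7)*75 = (√(-7)/7)*75 = ((I*√7)/7)*75 = (I*√7/7)*75 = 75*I*√7/7 ≈ 28.347*I)
-C = -75*I*√7/7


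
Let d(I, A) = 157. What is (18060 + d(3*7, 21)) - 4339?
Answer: 13878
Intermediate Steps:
(18060 + d(3*7, 21)) - 4339 = (18060 + 157) - 4339 = 18217 - 4339 = 13878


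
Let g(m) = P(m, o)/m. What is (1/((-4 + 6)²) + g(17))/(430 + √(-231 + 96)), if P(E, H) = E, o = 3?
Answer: 215/74014 - 3*I*√15/148028 ≈ 0.0029049 - 7.8492e-5*I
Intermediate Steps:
g(m) = 1 (g(m) = m/m = 1)
(1/((-4 + 6)²) + g(17))/(430 + √(-231 + 96)) = (1/((-4 + 6)²) + 1)/(430 + √(-231 + 96)) = (1/(2²) + 1)/(430 + √(-135)) = (1/4 + 1)/(430 + 3*I*√15) = (¼ + 1)/(430 + 3*I*√15) = 5/(4*(430 + 3*I*√15))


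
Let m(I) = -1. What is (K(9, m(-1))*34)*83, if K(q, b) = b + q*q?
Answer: 225760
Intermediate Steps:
K(q, b) = b + q²
(K(9, m(-1))*34)*83 = ((-1 + 9²)*34)*83 = ((-1 + 81)*34)*83 = (80*34)*83 = 2720*83 = 225760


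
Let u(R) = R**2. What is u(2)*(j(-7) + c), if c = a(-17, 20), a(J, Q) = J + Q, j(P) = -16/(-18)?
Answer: 140/9 ≈ 15.556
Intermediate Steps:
j(P) = 8/9 (j(P) = -16*(-1/18) = 8/9)
c = 3 (c = -17 + 20 = 3)
u(2)*(j(-7) + c) = 2**2*(8/9 + 3) = 4*(35/9) = 140/9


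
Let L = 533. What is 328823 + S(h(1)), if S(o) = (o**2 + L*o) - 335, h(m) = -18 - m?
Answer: 318722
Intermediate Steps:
S(o) = -335 + o**2 + 533*o (S(o) = (o**2 + 533*o) - 335 = -335 + o**2 + 533*o)
328823 + S(h(1)) = 328823 + (-335 + (-18 - 1*1)**2 + 533*(-18 - 1*1)) = 328823 + (-335 + (-18 - 1)**2 + 533*(-18 - 1)) = 328823 + (-335 + (-19)**2 + 533*(-19)) = 328823 + (-335 + 361 - 10127) = 328823 - 10101 = 318722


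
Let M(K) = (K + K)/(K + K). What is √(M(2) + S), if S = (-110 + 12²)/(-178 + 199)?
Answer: √1155/21 ≈ 1.6183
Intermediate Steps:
S = 34/21 (S = (-110 + 144)/21 = 34*(1/21) = 34/21 ≈ 1.6190)
M(K) = 1 (M(K) = (2*K)/((2*K)) = (2*K)*(1/(2*K)) = 1)
√(M(2) + S) = √(1 + 34/21) = √(55/21) = √1155/21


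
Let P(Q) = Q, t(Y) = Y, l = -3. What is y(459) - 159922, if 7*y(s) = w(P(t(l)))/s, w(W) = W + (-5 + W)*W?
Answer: -24468065/153 ≈ -1.5992e+5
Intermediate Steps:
w(W) = W + W*(-5 + W)
y(s) = 3/s (y(s) = ((-3*(-4 - 3))/s)/7 = ((-3*(-7))/s)/7 = (21/s)/7 = 3/s)
y(459) - 159922 = 3/459 - 159922 = 3*(1/459) - 159922 = 1/153 - 159922 = -24468065/153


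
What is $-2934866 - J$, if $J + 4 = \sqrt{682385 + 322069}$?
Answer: $-2934862 - 3 \sqrt{111606} \approx -2.9359 \cdot 10^{6}$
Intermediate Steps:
$J = -4 + 3 \sqrt{111606}$ ($J = -4 + \sqrt{682385 + 322069} = -4 + \sqrt{1004454} = -4 + 3 \sqrt{111606} \approx 998.22$)
$-2934866 - J = -2934866 - \left(-4 + 3 \sqrt{111606}\right) = -2934866 + \left(4 - 3 \sqrt{111606}\right) = -2934862 - 3 \sqrt{111606}$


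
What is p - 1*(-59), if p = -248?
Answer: -189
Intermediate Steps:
p - 1*(-59) = -248 - 1*(-59) = -248 + 59 = -189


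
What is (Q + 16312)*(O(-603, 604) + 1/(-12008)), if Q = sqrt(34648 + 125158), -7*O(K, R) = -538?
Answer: 13172545583/10507 + 6460297*sqrt(159806)/84056 ≈ 1.2844e+6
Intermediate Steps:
O(K, R) = 538/7 (O(K, R) = -1/7*(-538) = 538/7)
Q = sqrt(159806) ≈ 399.76
(Q + 16312)*(O(-603, 604) + 1/(-12008)) = (sqrt(159806) + 16312)*(538/7 + 1/(-12008)) = (16312 + sqrt(159806))*(538/7 - 1/12008) = (16312 + sqrt(159806))*(6460297/84056) = 13172545583/10507 + 6460297*sqrt(159806)/84056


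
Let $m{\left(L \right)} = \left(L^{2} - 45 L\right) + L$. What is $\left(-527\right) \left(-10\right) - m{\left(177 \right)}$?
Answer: $-18271$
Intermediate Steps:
$m{\left(L \right)} = L^{2} - 44 L$
$\left(-527\right) \left(-10\right) - m{\left(177 \right)} = \left(-527\right) \left(-10\right) - 177 \left(-44 + 177\right) = 5270 - 177 \cdot 133 = 5270 - 23541 = -18271$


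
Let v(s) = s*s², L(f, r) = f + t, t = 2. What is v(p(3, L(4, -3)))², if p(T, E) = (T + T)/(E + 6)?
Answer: 1/64 ≈ 0.015625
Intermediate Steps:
L(f, r) = 2 + f (L(f, r) = f + 2 = 2 + f)
p(T, E) = 2*T/(6 + E) (p(T, E) = (2*T)/(6 + E) = 2*T/(6 + E))
v(s) = s³
v(p(3, L(4, -3)))² = ((2*3/(6 + (2 + 4)))³)² = ((2*3/(6 + 6))³)² = ((2*3/12)³)² = ((2*3*(1/12))³)² = ((½)³)² = (⅛)² = 1/64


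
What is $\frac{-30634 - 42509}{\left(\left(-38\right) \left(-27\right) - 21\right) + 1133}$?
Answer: $- \frac{73143}{2138} \approx -34.211$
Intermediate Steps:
$\frac{-30634 - 42509}{\left(\left(-38\right) \left(-27\right) - 21\right) + 1133} = - \frac{73143}{\left(1026 - 21\right) + 1133} = - \frac{73143}{1005 + 1133} = - \frac{73143}{2138}$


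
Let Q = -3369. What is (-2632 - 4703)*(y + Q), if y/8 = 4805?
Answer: -257245785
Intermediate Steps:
y = 38440 (y = 8*4805 = 38440)
(-2632 - 4703)*(y + Q) = (-2632 - 4703)*(38440 - 3369) = -7335*35071 = -257245785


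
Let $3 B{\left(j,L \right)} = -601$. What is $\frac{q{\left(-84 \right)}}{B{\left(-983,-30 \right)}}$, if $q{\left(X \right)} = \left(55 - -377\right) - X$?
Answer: $- \frac{1548}{601} \approx -2.5757$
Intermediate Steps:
$B{\left(j,L \right)} = - \frac{601}{3}$ ($B{\left(j,L \right)} = \frac{1}{3} \left(-601\right) = - \frac{601}{3}$)
$q{\left(X \right)} = 432 - X$ ($q{\left(X \right)} = \left(55 + 377\right) - X = 432 - X$)
$\frac{q{\left(-84 \right)}}{B{\left(-983,-30 \right)}} = \frac{432 - -84}{- \frac{601}{3}} = \left(432 + 84\right) \left(- \frac{3}{601}\right) = 516 \left(- \frac{3}{601}\right) = - \frac{1548}{601}$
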